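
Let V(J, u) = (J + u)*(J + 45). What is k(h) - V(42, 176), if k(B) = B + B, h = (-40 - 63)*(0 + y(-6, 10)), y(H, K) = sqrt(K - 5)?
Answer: -18966 - 206*sqrt(5) ≈ -19427.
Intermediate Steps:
y(H, K) = sqrt(-5 + K)
V(J, u) = (45 + J)*(J + u) (V(J, u) = (J + u)*(45 + J) = (45 + J)*(J + u))
h = -103*sqrt(5) (h = (-40 - 63)*(0 + sqrt(-5 + 10)) = -103*(0 + sqrt(5)) = -103*sqrt(5) ≈ -230.31)
k(B) = 2*B
k(h) - V(42, 176) = 2*(-103*sqrt(5)) - (42**2 + 45*42 + 45*176 + 42*176) = -206*sqrt(5) - (1764 + 1890 + 7920 + 7392) = -206*sqrt(5) - 1*18966 = -206*sqrt(5) - 18966 = -18966 - 206*sqrt(5)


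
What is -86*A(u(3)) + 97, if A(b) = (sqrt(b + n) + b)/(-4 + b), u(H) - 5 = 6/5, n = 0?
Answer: -1599/11 - 86*sqrt(155)/11 ≈ -242.70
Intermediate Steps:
u(H) = 31/5 (u(H) = 5 + 6/5 = 31/5)
A(b) = (b + sqrt(b))/(-4 + b) (A(b) = (sqrt(b + 0) + b)/(-4 + b) = (sqrt(b) + b)/(-4 + b) = (b + sqrt(b))/(-4 + b))
-86*A(u(3)) + 97 = -86*(31/5 + sqrt(31/5))/(-4 + 31/5) + 97 = -86*(31/5 + sqrt(155)/5)/11/5 + 97 = -430*(31/5 + sqrt(155)/5)/11 + 97 = -86*(31/11 + sqrt(155)/11) + 97 = (-2666/11 - 86*sqrt(155)/11) + 97 = -1599/11 - 86*sqrt(155)/11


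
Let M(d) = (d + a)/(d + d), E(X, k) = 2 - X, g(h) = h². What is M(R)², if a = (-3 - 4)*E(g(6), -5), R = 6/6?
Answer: 57121/4 ≈ 14280.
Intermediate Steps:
R = 1 (R = 6*(⅙) = 1)
a = 238 (a = (-3 - 4)*(2 - 1*6²) = -7*(2 - 1*36) = -7*(2 - 36) = -7*(-34) = 238)
M(d) = (238 + d)/(2*d) (M(d) = (d + 238)/(d + d) = (238 + d)/((2*d)) = (238 + d)*(1/(2*d)) = (238 + d)/(2*d))
M(R)² = ((½)*(238 + 1)/1)² = ((½)*1*239)² = (239/2)² = 57121/4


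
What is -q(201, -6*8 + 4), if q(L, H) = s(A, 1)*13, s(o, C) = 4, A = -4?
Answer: -52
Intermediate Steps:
q(L, H) = 52 (q(L, H) = 4*13 = 52)
-q(201, -6*8 + 4) = -1*52 = -52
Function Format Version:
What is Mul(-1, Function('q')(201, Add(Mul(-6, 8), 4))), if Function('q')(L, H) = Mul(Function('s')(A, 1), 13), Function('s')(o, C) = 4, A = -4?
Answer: -52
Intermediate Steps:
Function('q')(L, H) = 52 (Function('q')(L, H) = Mul(4, 13) = 52)
Mul(-1, Function('q')(201, Add(Mul(-6, 8), 4))) = Mul(-1, 52) = -52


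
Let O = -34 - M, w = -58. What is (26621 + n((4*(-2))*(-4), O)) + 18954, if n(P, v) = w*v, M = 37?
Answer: 49693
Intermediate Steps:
O = -71 (O = -34 - 1*37 = -34 - 37 = -71)
n(P, v) = -58*v
(26621 + n((4*(-2))*(-4), O)) + 18954 = (26621 - 58*(-71)) + 18954 = (26621 + 4118) + 18954 = 30739 + 18954 = 49693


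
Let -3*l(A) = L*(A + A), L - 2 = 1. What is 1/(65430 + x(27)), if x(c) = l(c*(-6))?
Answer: 1/65754 ≈ 1.5208e-5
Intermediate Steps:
L = 3 (L = 2 + 1 = 3)
l(A) = -2*A (l(A) = -(A + A) = -2*A)
x(c) = 12*c (x(c) = -2*c*(-6) = -(-12)*c = 12*c)
1/(65430 + x(27)) = 1/(65430 + 12*27) = 1/(65430 + 324) = 1/65754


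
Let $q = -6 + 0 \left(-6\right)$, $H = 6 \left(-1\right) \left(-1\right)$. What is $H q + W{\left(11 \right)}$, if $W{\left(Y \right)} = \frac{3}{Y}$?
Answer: $- \frac{393}{11} \approx -35.727$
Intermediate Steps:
$H = 6$ ($H = \left(-6\right) \left(-1\right) = 6$)
$q = -6$ ($q = -6 + 0 = -6$)
$H q + W{\left(11 \right)} = 6 \left(-6\right) + \frac{3}{11} = -36 + 3 \cdot \frac{1}{11} = -36 + \frac{3}{11} = - \frac{393}{11}$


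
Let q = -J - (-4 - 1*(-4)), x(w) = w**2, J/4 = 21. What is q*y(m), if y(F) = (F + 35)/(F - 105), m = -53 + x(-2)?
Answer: -84/11 ≈ -7.6364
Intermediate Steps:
J = 84 (J = 4*21 = 84)
m = -49 (m = -53 + (-2)**2 = -53 + 4 = -49)
y(F) = (35 + F)/(-105 + F)
q = -84 (q = -1*84 - (-4 - 1*(-4)) = -84 - (-4 + 4) = -84 - 1*0 = -84 + 0 = -84)
q*y(m) = -84*(35 - 49)/(-105 - 49) = -84*(-14)/(-154) = -(-6)*(-14)/11 = -84*1/11 = -84/11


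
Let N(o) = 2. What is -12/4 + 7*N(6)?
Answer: 11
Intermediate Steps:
-12/4 + 7*N(6) = -12/4 + 7*2 = -12*¼ + 14 = -3 + 14 = 11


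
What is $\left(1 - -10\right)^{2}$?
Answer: $121$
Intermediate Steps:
$\left(1 - -10\right)^{2} = \left(1 + 10\right)^{2} = 11^{2} = 121$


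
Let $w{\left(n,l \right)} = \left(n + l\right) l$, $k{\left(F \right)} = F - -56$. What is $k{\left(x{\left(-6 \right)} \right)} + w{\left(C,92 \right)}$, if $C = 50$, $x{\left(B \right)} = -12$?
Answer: $13108$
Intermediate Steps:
$k{\left(F \right)} = 56 + F$ ($k{\left(F \right)} = F + 56 = 56 + F$)
$w{\left(n,l \right)} = l \left(l + n\right)$ ($w{\left(n,l \right)} = \left(l + n\right) l = l \left(l + n\right)$)
$k{\left(x{\left(-6 \right)} \right)} + w{\left(C,92 \right)} = \left(56 - 12\right) + 92 \left(92 + 50\right) = 44 + 92 \cdot 142 = 44 + 13064 = 13108$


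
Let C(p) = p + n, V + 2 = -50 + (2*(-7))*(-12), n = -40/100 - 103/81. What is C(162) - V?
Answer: 17953/405 ≈ 44.328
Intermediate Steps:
n = -677/405 (n = -40*1/100 - 103*1/81 = -⅖ - 103/81 = -677/405 ≈ -1.6716)
V = 116 (V = -2 + (-50 + (2*(-7))*(-12)) = -2 + (-50 - 14*(-12)) = -2 + (-50 + 168) = -2 + 118 = 116)
C(p) = -677/405 + p (C(p) = p - 677/405 = -677/405 + p)
C(162) - V = (-677/405 + 162) - 1*116 = 64933/405 - 116 = 17953/405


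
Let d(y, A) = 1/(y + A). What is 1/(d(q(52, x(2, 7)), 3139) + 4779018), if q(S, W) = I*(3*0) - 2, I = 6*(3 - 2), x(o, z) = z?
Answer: 3137/14991779467 ≈ 2.0925e-7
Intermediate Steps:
I = 6 (I = 6*1 = 6)
q(S, W) = -2 (q(S, W) = 6*(3*0) - 2 = 6*0 - 2 = 0 - 2 = -2)
d(y, A) = 1/(A + y)
1/(d(q(52, x(2, 7)), 3139) + 4779018) = 1/(1/(3139 - 2) + 4779018) = 1/(1/3137 + 4779018) = 1/(14991779467/3137) = 3137/14991779467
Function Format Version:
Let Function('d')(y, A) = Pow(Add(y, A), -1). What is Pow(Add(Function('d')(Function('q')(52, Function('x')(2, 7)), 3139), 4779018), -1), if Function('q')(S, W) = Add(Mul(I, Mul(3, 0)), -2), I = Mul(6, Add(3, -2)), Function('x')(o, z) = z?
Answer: Rational(3137, 14991779467) ≈ 2.0925e-7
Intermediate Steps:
I = 6 (I = Mul(6, 1) = 6)
Function('q')(S, W) = -2 (Function('q')(S, W) = Add(Mul(6, Mul(3, 0)), -2) = Add(Mul(6, 0), -2) = Add(0, -2) = -2)
Function('d')(y, A) = Pow(Add(A, y), -1)
Pow(Add(Function('d')(Function('q')(52, Function('x')(2, 7)), 3139), 4779018), -1) = Pow(Add(Pow(Add(3139, -2), -1), 4779018), -1) = Pow(Add(Pow(3137, -1), 4779018), -1) = Pow(Add(Rational(1, 3137), 4779018), -1) = Pow(Rational(14991779467, 3137), -1) = Rational(3137, 14991779467)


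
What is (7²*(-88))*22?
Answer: -94864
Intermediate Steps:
(7²*(-88))*22 = (49*(-88))*22 = -4312*22 = -94864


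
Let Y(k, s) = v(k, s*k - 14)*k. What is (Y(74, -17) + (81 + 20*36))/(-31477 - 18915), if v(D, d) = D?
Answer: -6277/50392 ≈ -0.12456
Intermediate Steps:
Y(k, s) = k² (Y(k, s) = k*k = k²)
(Y(74, -17) + (81 + 20*36))/(-31477 - 18915) = (74² + (81 + 20*36))/(-31477 - 18915) = (5476 + (81 + 720))/(-50392) = (5476 + 801)*(-1/50392) = 6277*(-1/50392) = -6277/50392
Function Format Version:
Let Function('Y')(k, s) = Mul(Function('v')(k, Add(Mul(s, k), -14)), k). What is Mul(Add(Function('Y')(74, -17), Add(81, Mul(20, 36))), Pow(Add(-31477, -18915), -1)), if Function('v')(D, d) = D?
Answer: Rational(-6277, 50392) ≈ -0.12456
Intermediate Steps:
Function('Y')(k, s) = Pow(k, 2) (Function('Y')(k, s) = Mul(k, k) = Pow(k, 2))
Mul(Add(Function('Y')(74, -17), Add(81, Mul(20, 36))), Pow(Add(-31477, -18915), -1)) = Mul(Add(Pow(74, 2), Add(81, Mul(20, 36))), Pow(Add(-31477, -18915), -1)) = Mul(Add(5476, Add(81, 720)), Pow(-50392, -1)) = Mul(Add(5476, 801), Rational(-1, 50392)) = Mul(6277, Rational(-1, 50392)) = Rational(-6277, 50392)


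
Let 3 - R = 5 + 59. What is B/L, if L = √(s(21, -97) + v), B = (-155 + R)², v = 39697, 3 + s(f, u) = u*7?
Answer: 5184*√15/85 ≈ 236.21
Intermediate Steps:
R = -61 (R = 3 - (5 + 59) = 3 - 1*64 = 3 - 64 = -61)
s(f, u) = -3 + 7*u (s(f, u) = -3 + u*7 = -3 + 7*u)
B = 46656 (B = (-155 - 61)² = (-216)² = 46656)
L = 51*√15 (L = √((-3 + 7*(-97)) + 39697) = √((-3 - 679) + 39697) = √(-682 + 39697) = √39015 = 51*√15 ≈ 197.52)
B/L = 46656/((51*√15)) = 46656*(√15/765) = 5184*√15/85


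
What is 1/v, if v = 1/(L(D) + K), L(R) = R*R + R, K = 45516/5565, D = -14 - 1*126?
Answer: 36113472/1855 ≈ 19468.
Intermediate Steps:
D = -140 (D = -14 - 126 = -140)
K = 15172/1855 (K = 45516*(1/5565) = 15172/1855 ≈ 8.1790)
L(R) = R + R**2 (L(R) = R**2 + R = R + R**2)
v = 1855/36113472 (v = 1/(-140*(1 - 140) + 15172/1855) = 1/(-140*(-139) + 15172/1855) = 1/(19460 + 15172/1855) = 1/(36113472/1855) = 1855/36113472 ≈ 5.1366e-5)
1/v = 1/(1855/36113472) = 36113472/1855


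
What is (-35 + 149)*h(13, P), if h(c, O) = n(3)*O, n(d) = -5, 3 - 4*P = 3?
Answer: 0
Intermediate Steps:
P = 0 (P = ¾ - ¼*3 = ¾ - ¾ = 0)
h(c, O) = -5*O
(-35 + 149)*h(13, P) = (-35 + 149)*(-5*0) = 114*0 = 0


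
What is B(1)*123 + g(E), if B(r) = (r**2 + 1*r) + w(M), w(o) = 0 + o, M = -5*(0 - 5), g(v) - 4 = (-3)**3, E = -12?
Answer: 3298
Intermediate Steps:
g(v) = -23 (g(v) = 4 + (-3)**3 = 4 - 27 = -23)
M = 25 (M = -5*(-5) = 25)
w(o) = o
B(r) = 25 + r + r**2 (B(r) = (r**2 + 1*r) + 25 = (r**2 + r) + 25 = (r + r**2) + 25 = 25 + r + r**2)
B(1)*123 + g(E) = (25 + 1 + 1**2)*123 - 23 = (25 + 1 + 1)*123 - 23 = 27*123 - 23 = 3321 - 23 = 3298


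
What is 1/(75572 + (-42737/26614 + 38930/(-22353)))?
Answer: 594902742/44955998635243 ≈ 1.3233e-5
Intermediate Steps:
1/(75572 + (-42737/26614 + 38930/(-22353))) = 1/(75572 + (-42737*1/26614 + 38930*(-1/22353))) = 1/(75572 + (-42737/26614 - 38930/22353)) = 1/(75572 - 1991383181/594902742) = 1/(44955998635243/594902742) = 594902742/44955998635243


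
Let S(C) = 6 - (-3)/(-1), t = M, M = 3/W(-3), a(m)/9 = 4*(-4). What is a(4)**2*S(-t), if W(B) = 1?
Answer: 62208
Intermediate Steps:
a(m) = -144 (a(m) = 9*(4*(-4)) = 9*(-16) = -144)
M = 3 (M = 3/1 = 3*1 = 3)
t = 3
S(C) = 3 (S(C) = 6 - (-3)*(-1) = 6 - 1*3 = 6 - 3 = 3)
a(4)**2*S(-t) = (-144)**2*3 = 20736*3 = 62208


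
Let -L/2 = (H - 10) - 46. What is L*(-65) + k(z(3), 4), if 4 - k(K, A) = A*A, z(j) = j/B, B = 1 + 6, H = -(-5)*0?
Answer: -7292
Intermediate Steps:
H = 0 (H = -5*0 = 0)
B = 7
L = 112 (L = -2*((0 - 10) - 46) = -2*(-10 - 46) = -2*(-56) = 112)
z(j) = j/7
k(K, A) = 4 - A**2 (k(K, A) = 4 - A*A = 4 - A**2)
L*(-65) + k(z(3), 4) = 112*(-65) + (4 - 1*4**2) = -7280 + (4 - 1*16) = -7280 + (4 - 16) = -7280 - 12 = -7292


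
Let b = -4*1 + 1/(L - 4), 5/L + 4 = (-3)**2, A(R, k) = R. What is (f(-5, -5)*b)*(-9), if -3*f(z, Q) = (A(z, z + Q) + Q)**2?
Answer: -1300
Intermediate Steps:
L = 1 (L = 5/(-4 + (-3)**2) = 5/(-4 + 9) = 5/5 = 5*(1/5) = 1)
f(z, Q) = -(Q + z)**2/3 (f(z, Q) = -(z + Q)**2/3 = -(Q + z)**2/3)
b = -13/3 (b = -4*1 + 1/(1 - 4) = -4 + 1/(-3) = -4 - 1/3 = -13/3 ≈ -4.3333)
(f(-5, -5)*b)*(-9) = (-(-5 - 5)**2/3*(-13/3))*(-9) = (-1/3*(-10)**2*(-13/3))*(-9) = (-1/3*100*(-13/3))*(-9) = -100/3*(-13/3)*(-9) = (1300/9)*(-9) = -1300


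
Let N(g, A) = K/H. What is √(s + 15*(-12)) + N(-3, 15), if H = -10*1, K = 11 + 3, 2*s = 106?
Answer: -7/5 + I*√127 ≈ -1.4 + 11.269*I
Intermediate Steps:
s = 53 (s = (½)*106 = 53)
K = 14
H = -10
N(g, A) = -7/5 (N(g, A) = 14/(-10) = 14*(-⅒) = -7/5)
√(s + 15*(-12)) + N(-3, 15) = √(53 + 15*(-12)) - 7/5 = √(53 - 180) - 7/5 = √(-127) - 7/5 = I*√127 - 7/5 = -7/5 + I*√127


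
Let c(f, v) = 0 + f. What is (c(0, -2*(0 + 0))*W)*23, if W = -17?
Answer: 0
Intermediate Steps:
c(f, v) = f
(c(0, -2*(0 + 0))*W)*23 = (0*(-17))*23 = 0*23 = 0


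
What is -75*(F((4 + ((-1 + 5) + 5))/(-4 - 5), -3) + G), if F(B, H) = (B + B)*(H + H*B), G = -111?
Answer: 77525/9 ≈ 8613.9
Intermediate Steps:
F(B, H) = 2*B*(H + B*H) (F(B, H) = (2*B)*(H + B*H) = 2*B*(H + B*H))
-75*(F((4 + ((-1 + 5) + 5))/(-4 - 5), -3) + G) = -75*(2*((4 + ((-1 + 5) + 5))/(-4 - 5))*(-3)*(1 + (4 + ((-1 + 5) + 5))/(-4 - 5)) - 111) = -75*(2*((4 + (4 + 5))/(-9))*(-3)*(1 + (4 + (4 + 5))/(-9)) - 111) = -75*(2*((4 + 9)*(-⅑))*(-3)*(1 + (4 + 9)*(-⅑)) - 111) = -75*(2*(13*(-⅑))*(-3)*(1 + 13*(-⅑)) - 111) = -75*(2*(-13/9)*(-3)*(1 - 13/9) - 111) = -75*(2*(-13/9)*(-3)*(-4/9) - 111) = -75*(-104/27 - 111) = -75*(-3101/27) = 77525/9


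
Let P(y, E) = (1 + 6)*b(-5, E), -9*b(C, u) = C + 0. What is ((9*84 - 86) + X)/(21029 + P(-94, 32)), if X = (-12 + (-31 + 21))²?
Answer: 5193/94648 ≈ 0.054866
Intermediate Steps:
X = 484 (X = (-12 - 10)² = (-22)² = 484)
b(C, u) = -C/9 (b(C, u) = -(C + 0)/9 = -C/9)
P(y, E) = 35/9 (P(y, E) = (1 + 6)*(-⅑*(-5)) = 7*(5/9) = 35/9)
((9*84 - 86) + X)/(21029 + P(-94, 32)) = ((9*84 - 86) + 484)/(21029 + 35/9) = ((756 - 86) + 484)/(189296/9) = (670 + 484)*(9/189296) = 1154*(9/189296) = 5193/94648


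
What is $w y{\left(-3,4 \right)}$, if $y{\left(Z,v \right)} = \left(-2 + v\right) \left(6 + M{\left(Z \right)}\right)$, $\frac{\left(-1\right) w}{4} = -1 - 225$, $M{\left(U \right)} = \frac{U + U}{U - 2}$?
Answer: $\frac{65088}{5} \approx 13018.0$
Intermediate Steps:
$M{\left(U \right)} = \frac{2 U}{-2 + U}$
$w = 904$ ($w = - 4 \left(-1 - 225\right) = \left(-4\right) \left(-226\right) = 904$)
$y{\left(Z,v \right)} = \left(-2 + v\right) \left(6 + \frac{2 Z}{-2 + Z}\right)$
$w y{\left(-3,4 \right)} = 904 \frac{4 \left(6 - -12 - 12 + 2 \left(-3\right) 4\right)}{-2 - 3} = 904 \frac{4 \left(6 + 12 - 12 - 24\right)}{-5} = 904 \cdot 4 \left(- \frac{1}{5}\right) \left(-18\right) = 904 \cdot \frac{72}{5} = \frac{65088}{5}$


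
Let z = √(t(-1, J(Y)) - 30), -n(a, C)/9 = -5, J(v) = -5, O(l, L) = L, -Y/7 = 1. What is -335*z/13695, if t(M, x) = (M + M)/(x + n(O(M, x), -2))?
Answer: -67*I*√3005/27390 ≈ -0.13409*I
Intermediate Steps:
Y = -7 (Y = -7*1 = -7)
n(a, C) = 45 (n(a, C) = -9*(-5) = 45)
t(M, x) = 2*M/(45 + x) (t(M, x) = (M + M)/(x + 45) = (2*M)/(45 + x) = 2*M/(45 + x))
z = I*√3005/10 (z = √(2*(-1)/(45 - 5) - 30) = √(2*(-1)/40 - 30) = √(2*(-1)*(1/40) - 30) = √(-1/20 - 30) = √(-601/20) = I*√3005/10 ≈ 5.4818*I)
-335*z/13695 = -67*I*√3005/2/13695 = -67*I*√3005/2*(1/13695) = -67*I*√3005/27390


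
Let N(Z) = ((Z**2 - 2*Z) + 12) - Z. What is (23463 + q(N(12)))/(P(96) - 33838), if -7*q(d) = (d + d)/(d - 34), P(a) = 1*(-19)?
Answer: -7062243/10190957 ≈ -0.69299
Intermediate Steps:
P(a) = -19
N(Z) = 12 + Z**2 - 3*Z (N(Z) = (12 + Z**2 - 2*Z) - Z = 12 + Z**2 - 3*Z)
q(d) = -2*d/(7*(-34 + d)) (q(d) = -(d + d)/(7*(d - 34)) = -2*d/(7*(-34 + d)))
(23463 + q(N(12)))/(P(96) - 33838) = (23463 - 2*(12 + 12**2 - 3*12)/(-238 + 7*(12 + 12**2 - 3*12)))/(-19 - 33838) = (23463 - 2*(12 + 144 - 36)/(-238 + 7*(12 + 144 - 36)))/(-33857) = (23463 - 2*120/(-238 + 7*120))*(-1/33857) = (23463 - 2*120/(-238 + 840))*(-1/33857) = (23463 - 2*120/602)*(-1/33857) = (23463 - 2*120*1/602)*(-1/33857) = (23463 - 120/301)*(-1/33857) = (7062243/301)*(-1/33857) = -7062243/10190957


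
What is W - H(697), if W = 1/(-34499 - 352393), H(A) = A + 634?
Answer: -514953253/386892 ≈ -1331.0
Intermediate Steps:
H(A) = 634 + A
W = -1/386892 (W = 1/(-386892) = -1/386892 ≈ -2.5847e-6)
W - H(697) = -1/386892 - (634 + 697) = -1/386892 - 1*1331 = -1/386892 - 1331 = -514953253/386892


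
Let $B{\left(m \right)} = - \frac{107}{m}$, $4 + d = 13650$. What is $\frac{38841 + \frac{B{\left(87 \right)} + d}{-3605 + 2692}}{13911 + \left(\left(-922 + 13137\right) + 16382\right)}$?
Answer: $\frac{770998094}{844113237} \approx 0.91338$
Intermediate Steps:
$d = 13646$ ($d = -4 + 13650 = 13646$)
$\frac{38841 + \frac{B{\left(87 \right)} + d}{-3605 + 2692}}{13911 + \left(\left(-922 + 13137\right) + 16382\right)} = \frac{38841 + \frac{- \frac{107}{87} + 13646}{-3605 + 2692}}{13911 + \left(\left(-922 + 13137\right) + 16382\right)} = \frac{38841 + \frac{\left(-107\right) \frac{1}{87} + 13646}{-913}}{13911 + \left(12215 + 16382\right)} = \frac{38841 + \left(- \frac{107}{87} + 13646\right) \left(- \frac{1}{913}\right)}{13911 + 28597} = \frac{38841 + \frac{1187095}{87} \left(- \frac{1}{913}\right)}{42508} = \left(38841 - \frac{1187095}{79431}\right) \frac{1}{42508} = \frac{3083992376}{79431} \cdot \frac{1}{42508} = \frac{770998094}{844113237}$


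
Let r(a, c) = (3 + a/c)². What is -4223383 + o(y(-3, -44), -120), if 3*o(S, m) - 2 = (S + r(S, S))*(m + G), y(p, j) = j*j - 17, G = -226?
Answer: -13339657/3 ≈ -4.4466e+6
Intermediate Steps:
y(p, j) = -17 + j² (y(p, j) = j² - 17 = -17 + j²)
o(S, m) = ⅔ + (-226 + m)*(16 + S)/3 (o(S, m) = ⅔ + ((S + (S + 3*S)²/S²)*(m - 226))/3 = ⅔ + ((S + (4*S)²/S²)*(-226 + m))/3 = ⅔ + ((S + (16*S²)/S²)*(-226 + m))/3 = ⅔ + ((S + 16)*(-226 + m))/3 = ⅔ + ((16 + S)*(-226 + m))/3 = ⅔ + ((-226 + m)*(16 + S))/3 = ⅔ + (-226 + m)*(16 + S)/3)
-4223383 + o(y(-3, -44), -120) = -4223383 + (-3614/3 - 226*(-17 + (-44)²)/3 + (16/3)*(-120) + (⅓)*(-17 + (-44)²)*(-120)) = -4223383 + (-3614/3 - 226*(-17 + 1936)/3 - 640 + (⅓)*(-17 + 1936)*(-120)) = -4223383 + (-3614/3 - 226/3*1919 - 640 + (⅓)*1919*(-120)) = -4223383 + (-3614/3 - 433694/3 - 640 - 76760) = -4223383 - 669508/3 = -13339657/3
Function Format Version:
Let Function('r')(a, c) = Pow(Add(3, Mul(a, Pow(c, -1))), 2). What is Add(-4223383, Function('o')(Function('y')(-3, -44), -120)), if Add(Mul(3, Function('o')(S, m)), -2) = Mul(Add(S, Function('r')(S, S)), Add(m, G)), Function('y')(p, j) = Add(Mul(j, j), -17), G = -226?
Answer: Rational(-13339657, 3) ≈ -4.4466e+6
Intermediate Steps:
Function('y')(p, j) = Add(-17, Pow(j, 2)) (Function('y')(p, j) = Add(Pow(j, 2), -17) = Add(-17, Pow(j, 2)))
Function('o')(S, m) = Add(Rational(2, 3), Mul(Rational(1, 3), Add(-226, m), Add(16, S))) (Function('o')(S, m) = Add(Rational(2, 3), Mul(Rational(1, 3), Mul(Add(S, Mul(Pow(S, -2), Pow(Add(S, Mul(3, S)), 2))), Add(m, -226)))) = Add(Rational(2, 3), Mul(Rational(1, 3), Mul(Add(S, Mul(Pow(S, -2), Pow(Mul(4, S), 2))), Add(-226, m)))) = Add(Rational(2, 3), Mul(Rational(1, 3), Mul(Add(S, Mul(Pow(S, -2), Mul(16, Pow(S, 2)))), Add(-226, m)))) = Add(Rational(2, 3), Mul(Rational(1, 3), Mul(Add(S, 16), Add(-226, m)))) = Add(Rational(2, 3), Mul(Rational(1, 3), Mul(Add(16, S), Add(-226, m)))) = Add(Rational(2, 3), Mul(Rational(1, 3), Mul(Add(-226, m), Add(16, S)))) = Add(Rational(2, 3), Mul(Rational(1, 3), Add(-226, m), Add(16, S))))
Add(-4223383, Function('o')(Function('y')(-3, -44), -120)) = Add(-4223383, Add(Rational(-3614, 3), Mul(Rational(-226, 3), Add(-17, Pow(-44, 2))), Mul(Rational(16, 3), -120), Mul(Rational(1, 3), Add(-17, Pow(-44, 2)), -120))) = Add(-4223383, Add(Rational(-3614, 3), Mul(Rational(-226, 3), Add(-17, 1936)), -640, Mul(Rational(1, 3), Add(-17, 1936), -120))) = Add(-4223383, Add(Rational(-3614, 3), Mul(Rational(-226, 3), 1919), -640, Mul(Rational(1, 3), 1919, -120))) = Add(-4223383, Add(Rational(-3614, 3), Rational(-433694, 3), -640, -76760)) = Add(-4223383, Rational(-669508, 3)) = Rational(-13339657, 3)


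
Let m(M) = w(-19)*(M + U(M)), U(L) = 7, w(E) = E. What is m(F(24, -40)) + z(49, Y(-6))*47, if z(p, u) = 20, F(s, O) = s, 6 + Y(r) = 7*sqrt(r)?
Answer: 351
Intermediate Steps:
Y(r) = -6 + 7*sqrt(r)
m(M) = -133 - 19*M (m(M) = -19*(M + 7) = -19*(7 + M) = -133 - 19*M)
m(F(24, -40)) + z(49, Y(-6))*47 = (-133 - 19*24) + 20*47 = (-133 - 456) + 940 = -589 + 940 = 351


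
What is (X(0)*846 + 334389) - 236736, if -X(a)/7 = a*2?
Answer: 97653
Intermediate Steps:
X(a) = -14*a (X(a) = -7*a*2 = -14*a)
(X(0)*846 + 334389) - 236736 = (-14*0*846 + 334389) - 236736 = (0*846 + 334389) - 236736 = (0 + 334389) - 236736 = 334389 - 236736 = 97653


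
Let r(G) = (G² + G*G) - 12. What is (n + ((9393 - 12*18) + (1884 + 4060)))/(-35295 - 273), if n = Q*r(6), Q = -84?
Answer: -10081/35568 ≈ -0.28343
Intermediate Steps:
r(G) = -12 + 2*G² (r(G) = (G² + G²) - 12 = 2*G² - 12 = -12 + 2*G²)
n = -5040 (n = -84*(-12 + 2*6²) = -84*(-12 + 2*36) = -84*(-12 + 72) = -84*60 = -5040)
(n + ((9393 - 12*18) + (1884 + 4060)))/(-35295 - 273) = (-5040 + ((9393 - 12*18) + (1884 + 4060)))/(-35295 - 273) = (-5040 + ((9393 - 216) + 5944))/(-35568) = (-5040 + (9177 + 5944))*(-1/35568) = (-5040 + 15121)*(-1/35568) = 10081*(-1/35568) = -10081/35568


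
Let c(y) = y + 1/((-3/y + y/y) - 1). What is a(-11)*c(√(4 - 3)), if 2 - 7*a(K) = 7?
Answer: -10/21 ≈ -0.47619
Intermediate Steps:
a(K) = -5/7 (a(K) = 2/7 - ⅐*7 = 2/7 - 1 = -5/7)
c(y) = 2*y/3 (c(y) = y + 1/((-3/y + 1) - 1) = y + 1/((1 - 3/y) - 1) = y + 1/(-3/y) = y - y/3 = 2*y/3)
a(-11)*c(√(4 - 3)) = -10*√(4 - 3)/21 = -10*√1/21 = -10/21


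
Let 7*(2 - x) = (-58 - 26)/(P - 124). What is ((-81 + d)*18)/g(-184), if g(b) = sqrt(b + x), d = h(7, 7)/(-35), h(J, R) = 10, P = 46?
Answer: 5121*I*sqrt(481)/1036 ≈ 108.41*I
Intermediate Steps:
x = 24/13 (x = 2 - (-58 - 26)/(7*(46 - 124)) = 2 - (-12)/(-78) = 2 - (-12)*(-1)/78 = 2 - 1/7*14/13 = 2 - 2/13 = 24/13 ≈ 1.8462)
d = -2/7 (d = 10/(-35) = 10*(-1/35) = -2/7 ≈ -0.28571)
g(b) = sqrt(24/13 + b) (g(b) = sqrt(b + 24/13) = sqrt(24/13 + b))
((-81 + d)*18)/g(-184) = ((-81 - 2/7)*18)/((sqrt(312 + 169*(-184))/13)) = (-569/7*18)/((sqrt(312 - 31096)/13)) = -10242*(-I*sqrt(481)/296)/7 = -(-5121)*I*sqrt(481)/1036 = 5121*I*sqrt(481)/1036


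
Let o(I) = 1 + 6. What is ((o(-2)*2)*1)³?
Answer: 2744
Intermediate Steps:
o(I) = 7
((o(-2)*2)*1)³ = ((7*2)*1)³ = (14*1)³ = 14³ = 2744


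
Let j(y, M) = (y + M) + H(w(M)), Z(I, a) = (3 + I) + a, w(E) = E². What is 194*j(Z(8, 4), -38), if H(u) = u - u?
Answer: -4462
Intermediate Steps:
H(u) = 0
Z(I, a) = 3 + I + a
j(y, M) = M + y (j(y, M) = (y + M) + 0 = (M + y) + 0 = M + y)
194*j(Z(8, 4), -38) = 194*(-38 + (3 + 8 + 4)) = 194*(-38 + 15) = 194*(-23) = -4462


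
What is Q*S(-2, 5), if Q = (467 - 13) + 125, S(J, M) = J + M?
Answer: 1737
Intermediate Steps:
Q = 579 (Q = 454 + 125 = 579)
Q*S(-2, 5) = 579*(-2 + 5) = 579*3 = 1737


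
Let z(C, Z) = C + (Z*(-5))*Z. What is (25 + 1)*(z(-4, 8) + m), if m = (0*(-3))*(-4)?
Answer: -8424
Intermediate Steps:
z(C, Z) = C - 5*Z² (z(C, Z) = C + (-5*Z)*Z = C - 5*Z²)
m = 0 (m = 0*(-4) = 0)
(25 + 1)*(z(-4, 8) + m) = (25 + 1)*((-4 - 5*8²) + 0) = 26*((-4 - 5*64) + 0) = 26*((-4 - 320) + 0) = 26*(-324 + 0) = 26*(-324) = -8424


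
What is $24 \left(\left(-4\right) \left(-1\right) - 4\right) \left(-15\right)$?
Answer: $0$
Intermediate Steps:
$24 \left(\left(-4\right) \left(-1\right) - 4\right) \left(-15\right) = 24 \left(4 - 4\right) \left(-15\right) = 24 \cdot 0 \left(-15\right) = 0 \left(-15\right) = 0$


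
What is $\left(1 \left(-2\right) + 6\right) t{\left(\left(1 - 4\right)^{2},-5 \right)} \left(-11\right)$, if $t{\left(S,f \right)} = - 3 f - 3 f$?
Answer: $-1320$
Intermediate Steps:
$t{\left(S,f \right)} = - 6 f$
$\left(1 \left(-2\right) + 6\right) t{\left(\left(1 - 4\right)^{2},-5 \right)} \left(-11\right) = \left(1 \left(-2\right) + 6\right) \left(\left(-6\right) \left(-5\right)\right) \left(-11\right) = \left(-2 + 6\right) 30 \left(-11\right) = 4 \cdot 30 \left(-11\right) = 120 \left(-11\right) = -1320$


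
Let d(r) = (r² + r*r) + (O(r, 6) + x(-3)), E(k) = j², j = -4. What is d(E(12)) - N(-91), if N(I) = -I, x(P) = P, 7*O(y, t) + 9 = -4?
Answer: 2913/7 ≈ 416.14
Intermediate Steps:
O(y, t) = -13/7 (O(y, t) = -9/7 + (⅐)*(-4) = -9/7 - 4/7 = -13/7)
E(k) = 16 (E(k) = (-4)² = 16)
d(r) = -34/7 + 2*r² (d(r) = (r² + r*r) + (-13/7 - 3) = (r² + r²) - 34/7 = 2*r² - 34/7 = -34/7 + 2*r²)
d(E(12)) - N(-91) = (-34/7 + 2*16²) - (-1)*(-91) = (-34/7 + 2*256) - 1*91 = (-34/7 + 512) - 91 = 3550/7 - 91 = 2913/7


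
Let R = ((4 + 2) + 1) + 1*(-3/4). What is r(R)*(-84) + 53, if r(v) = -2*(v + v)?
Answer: 2153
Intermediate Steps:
R = 25/4 (R = (6 + 1) + 1*(-3*¼) = 7 + 1*(-¾) = 7 - ¾ = 25/4 ≈ 6.2500)
r(v) = -4*v
r(R)*(-84) + 53 = -4*25/4*(-84) + 53 = -25*(-84) + 53 = 2100 + 53 = 2153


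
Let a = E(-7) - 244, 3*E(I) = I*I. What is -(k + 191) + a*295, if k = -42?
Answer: -201932/3 ≈ -67311.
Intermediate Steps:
E(I) = I²/3 (E(I) = (I*I)/3 = I²/3)
a = -683/3 (a = (⅓)*(-7)² - 244 = (⅓)*49 - 244 = 49/3 - 244 = -683/3 ≈ -227.67)
-(k + 191) + a*295 = -(-42 + 191) - 683/3*295 = -1*149 - 201485/3 = -149 - 201485/3 = -201932/3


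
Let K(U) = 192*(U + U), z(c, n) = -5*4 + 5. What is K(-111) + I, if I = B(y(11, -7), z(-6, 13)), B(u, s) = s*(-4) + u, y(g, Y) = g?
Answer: -42553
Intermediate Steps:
z(c, n) = -15 (z(c, n) = -20 + 5 = -15)
B(u, s) = u - 4*s (B(u, s) = -4*s + u = u - 4*s)
I = 71 (I = 11 - 4*(-15) = 11 + 60 = 71)
K(U) = 384*U (K(U) = 192*(2*U) = 384*U)
K(-111) + I = 384*(-111) + 71 = -42624 + 71 = -42553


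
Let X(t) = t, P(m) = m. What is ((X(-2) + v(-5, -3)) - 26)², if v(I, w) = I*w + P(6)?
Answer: 49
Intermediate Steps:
v(I, w) = 6 + I*w (v(I, w) = I*w + 6 = 6 + I*w)
((X(-2) + v(-5, -3)) - 26)² = ((-2 + (6 - 5*(-3))) - 26)² = ((-2 + (6 + 15)) - 26)² = ((-2 + 21) - 26)² = (19 - 26)² = (-7)² = 49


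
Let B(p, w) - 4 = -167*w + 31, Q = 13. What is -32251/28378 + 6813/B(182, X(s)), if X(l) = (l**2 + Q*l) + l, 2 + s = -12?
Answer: 27458647/141890 ≈ 193.52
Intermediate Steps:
s = -14 (s = -2 - 12 = -14)
X(l) = l**2 + 14*l (X(l) = (l**2 + 13*l) + l = l**2 + 14*l)
B(p, w) = 35 - 167*w (B(p, w) = 4 + (-167*w + 31) = 4 + (31 - 167*w) = 35 - 167*w)
-32251/28378 + 6813/B(182, X(s)) = -32251/28378 + 6813/(35 - (-2338)*(14 - 14)) = -32251*1/28378 + 6813/(35 - (-2338)*0) = -32251/28378 + 6813/(35 - 167*0) = -32251/28378 + 6813/(35 + 0) = -32251/28378 + 6813/35 = 27458647/141890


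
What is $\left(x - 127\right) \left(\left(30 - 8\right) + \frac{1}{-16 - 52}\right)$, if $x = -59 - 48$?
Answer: $- \frac{174915}{34} \approx -5144.6$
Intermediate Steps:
$x = -107$ ($x = -59 - 48 = -107$)
$\left(x - 127\right) \left(\left(30 - 8\right) + \frac{1}{-16 - 52}\right) = \left(-107 - 127\right) \left(\left(30 - 8\right) + \frac{1}{-16 - 52}\right) = - 234 \left(22 + \frac{1}{-68}\right) = - 234 \left(22 - \frac{1}{68}\right) = \left(-234\right) \frac{1495}{68} = - \frac{174915}{34}$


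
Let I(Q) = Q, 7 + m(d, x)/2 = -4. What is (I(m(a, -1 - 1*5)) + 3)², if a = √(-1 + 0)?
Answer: 361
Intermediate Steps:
a = I (a = √(-1) = I ≈ 1.0*I)
m(d, x) = -22 (m(d, x) = -14 + 2*(-4) = -14 - 8 = -22)
(I(m(a, -1 - 1*5)) + 3)² = (-22 + 3)² = (-19)² = 361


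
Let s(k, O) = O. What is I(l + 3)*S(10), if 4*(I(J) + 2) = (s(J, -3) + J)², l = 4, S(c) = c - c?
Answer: 0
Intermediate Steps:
S(c) = 0
I(J) = -2 + (-3 + J)²/4
I(l + 3)*S(10) = (-2 + (-3 + (4 + 3))²/4)*0 = (-2 + (-3 + 7)²/4)*0 = (-2 + (¼)*4²)*0 = (-2 + (¼)*16)*0 = (-2 + 4)*0 = 2*0 = 0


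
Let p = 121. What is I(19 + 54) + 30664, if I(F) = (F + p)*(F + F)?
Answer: 58988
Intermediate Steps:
I(F) = 2*F*(121 + F) (I(F) = (F + 121)*(F + F) = (121 + F)*(2*F) = 2*F*(121 + F))
I(19 + 54) + 30664 = 2*(19 + 54)*(121 + (19 + 54)) + 30664 = 2*73*(121 + 73) + 30664 = 2*73*194 + 30664 = 28324 + 30664 = 58988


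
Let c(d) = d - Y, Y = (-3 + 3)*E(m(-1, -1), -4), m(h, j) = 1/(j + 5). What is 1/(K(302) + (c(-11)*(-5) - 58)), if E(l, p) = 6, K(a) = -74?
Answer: -1/77 ≈ -0.012987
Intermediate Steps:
m(h, j) = 1/(5 + j)
Y = 0 (Y = (-3 + 3)*6 = 0*6 = 0)
c(d) = d (c(d) = d - 1*0 = d + 0 = d)
1/(K(302) + (c(-11)*(-5) - 58)) = 1/(-74 + (-11*(-5) - 58)) = 1/(-74 + (55 - 58)) = 1/(-74 - 3) = 1/(-77) = -1/77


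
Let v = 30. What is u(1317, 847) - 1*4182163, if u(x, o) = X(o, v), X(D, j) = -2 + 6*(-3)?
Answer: -4182183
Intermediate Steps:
X(D, j) = -20 (X(D, j) = -2 - 18 = -20)
u(x, o) = -20
u(1317, 847) - 1*4182163 = -20 - 1*4182163 = -20 - 4182163 = -4182183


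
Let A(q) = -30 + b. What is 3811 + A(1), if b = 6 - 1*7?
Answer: 3780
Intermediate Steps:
b = -1 (b = 6 - 7 = -1)
A(q) = -31 (A(q) = -30 - 1 = -31)
3811 + A(1) = 3811 - 31 = 3780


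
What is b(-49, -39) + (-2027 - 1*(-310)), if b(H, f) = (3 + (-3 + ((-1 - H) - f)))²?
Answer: 5852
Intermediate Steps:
b(H, f) = (-1 - H - f)² (b(H, f) = (3 + (-3 + (-1 - H - f)))² = (3 + (-4 - H - f))² = (-1 - H - f)²)
b(-49, -39) + (-2027 - 1*(-310)) = (1 - 49 - 39)² + (-2027 - 1*(-310)) = (-87)² + (-2027 + 310) = 7569 - 1717 = 5852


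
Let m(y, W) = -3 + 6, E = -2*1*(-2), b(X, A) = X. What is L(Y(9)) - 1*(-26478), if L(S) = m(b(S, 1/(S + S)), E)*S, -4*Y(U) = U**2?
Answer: 105669/4 ≈ 26417.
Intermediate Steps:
Y(U) = -U**2/4
E = 4 (E = -2*(-2) = 4)
m(y, W) = 3
L(S) = 3*S
L(Y(9)) - 1*(-26478) = 3*(-1/4*9**2) - 1*(-26478) = 3*(-1/4*81) + 26478 = 3*(-81/4) + 26478 = -243/4 + 26478 = 105669/4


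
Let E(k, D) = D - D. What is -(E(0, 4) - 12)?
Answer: 12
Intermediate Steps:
E(k, D) = 0
-(E(0, 4) - 12) = -(0 - 12) = -1*(-12) = 12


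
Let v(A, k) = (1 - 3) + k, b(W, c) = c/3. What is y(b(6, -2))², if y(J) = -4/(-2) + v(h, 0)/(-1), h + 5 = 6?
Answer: 16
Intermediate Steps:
h = 1 (h = -5 + 6 = 1)
b(W, c) = c/3 (b(W, c) = c*(⅓) = c/3)
v(A, k) = -2 + k
y(J) = 4 (y(J) = -4/(-2) + (-2 + 0)/(-1) = -4*(-½) - 2*(-1) = 2 + 2 = 4)
y(b(6, -2))² = 4² = 16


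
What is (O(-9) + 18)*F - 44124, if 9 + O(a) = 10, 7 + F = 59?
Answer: -43136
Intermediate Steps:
F = 52 (F = -7 + 59 = 52)
O(a) = 1 (O(a) = -9 + 10 = 1)
(O(-9) + 18)*F - 44124 = (1 + 18)*52 - 44124 = 19*52 - 44124 = 988 - 44124 = -43136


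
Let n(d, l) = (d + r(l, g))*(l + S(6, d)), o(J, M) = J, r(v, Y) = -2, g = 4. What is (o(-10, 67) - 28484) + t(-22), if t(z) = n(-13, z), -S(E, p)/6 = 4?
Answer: -27804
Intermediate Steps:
S(E, p) = -24 (S(E, p) = -6*4 = -24)
n(d, l) = (-24 + l)*(-2 + d) (n(d, l) = (d - 2)*(l - 24) = (-2 + d)*(-24 + l) = (-24 + l)*(-2 + d))
t(z) = 360 - 15*z (t(z) = 48 - 24*(-13) - 2*z - 13*z = 48 + 312 - 2*z - 13*z = 360 - 15*z)
(o(-10, 67) - 28484) + t(-22) = (-10 - 28484) + (360 - 15*(-22)) = -28494 + (360 + 330) = -28494 + 690 = -27804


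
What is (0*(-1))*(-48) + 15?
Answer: 15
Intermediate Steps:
(0*(-1))*(-48) + 15 = 0*(-48) + 15 = 0 + 15 = 15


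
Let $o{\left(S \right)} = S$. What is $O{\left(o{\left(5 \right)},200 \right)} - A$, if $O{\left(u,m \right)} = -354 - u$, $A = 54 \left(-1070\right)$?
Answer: $57421$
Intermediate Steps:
$A = -57780$
$O{\left(o{\left(5 \right)},200 \right)} - A = \left(-354 - 5\right) - -57780 = \left(-354 - 5\right) + 57780 = -359 + 57780 = 57421$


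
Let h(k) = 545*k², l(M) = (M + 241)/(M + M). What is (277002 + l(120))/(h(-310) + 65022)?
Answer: 66480841/12585485280 ≈ 0.0052823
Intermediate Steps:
l(M) = (241 + M)/(2*M) (l(M) = (241 + M)/((2*M)) = (241 + M)*(1/(2*M)) = (241 + M)/(2*M))
(277002 + l(120))/(h(-310) + 65022) = (277002 + (½)*(241 + 120)/120)/(545*(-310)² + 65022) = (277002 + (½)*(1/120)*361)/(545*96100 + 65022) = (277002 + 361/240)/(52374500 + 65022) = (66480841/240)/52439522 = (66480841/240)*(1/52439522) = 66480841/12585485280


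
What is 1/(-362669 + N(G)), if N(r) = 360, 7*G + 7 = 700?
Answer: -1/362309 ≈ -2.7601e-6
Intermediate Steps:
G = 99 (G = -1 + (1/7)*700 = -1 + 100 = 99)
1/(-362669 + N(G)) = 1/(-362669 + 360) = 1/(-362309) = -1/362309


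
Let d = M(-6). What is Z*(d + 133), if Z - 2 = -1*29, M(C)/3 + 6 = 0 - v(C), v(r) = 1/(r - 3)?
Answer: -3114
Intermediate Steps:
v(r) = 1/(-3 + r)
M(C) = -18 - 3/(-3 + C) (M(C) = -18 + 3*(0 - 1/(-3 + C)) = -18 + 3*(-1/(-3 + C)) = -18 - 3/(-3 + C))
d = -53/3 (d = 3*(17 - 6*(-6))/(-3 - 6) = 3*(17 + 36)/(-9) = 3*(-⅑)*53 = -53/3 ≈ -17.667)
Z = -27 (Z = 2 - 1*29 = 2 - 29 = -27)
Z*(d + 133) = -27*(-53/3 + 133) = -27*346/3 = -3114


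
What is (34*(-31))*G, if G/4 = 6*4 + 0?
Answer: -101184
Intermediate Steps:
G = 96 (G = 4*(6*4 + 0) = 4*(24 + 0) = 4*24 = 96)
(34*(-31))*G = (34*(-31))*96 = -1054*96 = -101184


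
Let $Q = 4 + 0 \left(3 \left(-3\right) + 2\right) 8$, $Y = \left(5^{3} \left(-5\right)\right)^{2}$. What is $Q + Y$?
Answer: $390629$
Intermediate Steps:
$Y = 390625$ ($Y = \left(125 \left(-5\right)\right)^{2} = \left(-625\right)^{2} = 390625$)
$Q = 4$ ($Q = 4 + 0 \left(-9 + 2\right) 8 = 4 + 0 \left(-7\right) 8 = 4 + 0 \cdot 8 = 4 + 0 = 4$)
$Q + Y = 4 + 390625 = 390629$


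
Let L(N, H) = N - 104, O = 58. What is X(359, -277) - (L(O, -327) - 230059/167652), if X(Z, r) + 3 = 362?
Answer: 68129119/167652 ≈ 406.37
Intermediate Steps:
X(Z, r) = 359 (X(Z, r) = -3 + 362 = 359)
L(N, H) = -104 + N
X(359, -277) - (L(O, -327) - 230059/167652) = 359 - ((-104 + 58) - 230059/167652) = 359 - (-46 - 230059*1/167652) = 359 - (-46 - 230059/167652) = 359 - 1*(-7942051/167652) = 359 + 7942051/167652 = 68129119/167652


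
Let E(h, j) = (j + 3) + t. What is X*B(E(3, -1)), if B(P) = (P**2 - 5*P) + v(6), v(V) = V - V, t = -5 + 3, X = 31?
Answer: 0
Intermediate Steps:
t = -2
v(V) = 0
E(h, j) = 1 + j (E(h, j) = (j + 3) - 2 = (3 + j) - 2 = 1 + j)
B(P) = P**2 - 5*P (B(P) = (P**2 - 5*P) + 0 = P**2 - 5*P)
X*B(E(3, -1)) = 31*((1 - 1)*(-5 + (1 - 1))) = 31*(0*(-5 + 0)) = 31*(0*(-5)) = 31*0 = 0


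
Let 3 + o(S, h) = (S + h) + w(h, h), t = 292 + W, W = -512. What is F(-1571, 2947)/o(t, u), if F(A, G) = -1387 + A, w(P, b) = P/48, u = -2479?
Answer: 8352/7775 ≈ 1.0742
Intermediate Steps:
t = -220 (t = 292 - 512 = -220)
w(P, b) = P/48 (w(P, b) = P*(1/48) = P/48)
o(S, h) = -3 + S + 49*h/48 (o(S, h) = -3 + ((S + h) + h/48) = -3 + (S + 49*h/48) = -3 + S + 49*h/48)
F(-1571, 2947)/o(t, u) = (-1387 - 1571)/(-3 - 220 + (49/48)*(-2479)) = -2958/(-3 - 220 - 121471/48) = -2958/(-132175/48) = -2958*(-48/132175) = 8352/7775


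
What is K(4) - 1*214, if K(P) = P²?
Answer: -198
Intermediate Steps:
K(4) - 1*214 = 4² - 1*214 = 16 - 214 = -198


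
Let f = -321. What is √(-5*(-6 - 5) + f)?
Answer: I*√266 ≈ 16.31*I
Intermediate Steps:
√(-5*(-6 - 5) + f) = √(-5*(-6 - 5) - 321) = √(-5*(-11) - 321) = √(55 - 321) = √(-266) = I*√266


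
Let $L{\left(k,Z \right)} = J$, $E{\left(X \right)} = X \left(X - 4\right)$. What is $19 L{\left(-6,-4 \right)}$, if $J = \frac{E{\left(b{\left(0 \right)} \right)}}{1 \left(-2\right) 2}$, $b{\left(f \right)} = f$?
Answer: $0$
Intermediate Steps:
$E{\left(X \right)} = X \left(-4 + X\right)$
$J = 0$ ($J = \frac{0 \left(-4 + 0\right)}{1 \left(-2\right) 2} = \frac{0 \left(-4\right)}{\left(-2\right) 2} = \frac{0}{-4} = 0 \left(- \frac{1}{4}\right) = 0$)
$L{\left(k,Z \right)} = 0$
$19 L{\left(-6,-4 \right)} = 19 \cdot 0 = 0$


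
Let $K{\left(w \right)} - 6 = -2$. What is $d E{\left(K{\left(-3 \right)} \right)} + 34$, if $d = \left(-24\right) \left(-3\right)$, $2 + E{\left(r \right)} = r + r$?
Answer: $466$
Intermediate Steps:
$K{\left(w \right)} = 4$ ($K{\left(w \right)} = 6 - 2 = 4$)
$E{\left(r \right)} = -2 + 2 r$ ($E{\left(r \right)} = -2 + \left(r + r\right) = -2 + 2 r$)
$d = 72$
$d E{\left(K{\left(-3 \right)} \right)} + 34 = 72 \left(-2 + 2 \cdot 4\right) + 34 = 72 \left(-2 + 8\right) + 34 = 72 \cdot 6 + 34 = 432 + 34 = 466$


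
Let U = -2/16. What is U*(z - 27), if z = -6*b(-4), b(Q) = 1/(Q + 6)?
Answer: 15/4 ≈ 3.7500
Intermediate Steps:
b(Q) = 1/(6 + Q)
z = -3 (z = -6/(6 - 4) = -6/2 = -6*1/2 = -3)
U = -1/8 (U = -2*1/16 = -1/8 ≈ -0.12500)
U*(z - 27) = -(-3 - 27)/8 = -1/8*(-30) = 15/4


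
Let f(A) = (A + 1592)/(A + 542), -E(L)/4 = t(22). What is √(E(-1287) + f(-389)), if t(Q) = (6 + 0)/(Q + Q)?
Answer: √2302905/561 ≈ 2.7050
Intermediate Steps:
t(Q) = 3/Q (t(Q) = 6/((2*Q)) = 6*(1/(2*Q)) = 3/Q)
E(L) = -6/11 (E(L) = -12/22 = -4*3/22 = -6/11)
f(A) = (1592 + A)/(542 + A)
√(E(-1287) + f(-389)) = √(-6/11 + (1592 - 389)/(542 - 389)) = √(-6/11 + 1203/153) = √(-6/11 + (1/153)*1203) = √(-6/11 + 401/51) = √(4105/561) = √2302905/561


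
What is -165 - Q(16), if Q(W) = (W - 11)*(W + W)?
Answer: -325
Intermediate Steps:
Q(W) = 2*W*(-11 + W) (Q(W) = (-11 + W)*(2*W) = 2*W*(-11 + W))
-165 - Q(16) = -165 - 2*16*(-11 + 16) = -165 - 2*16*5 = -165 - 1*160 = -165 - 160 = -325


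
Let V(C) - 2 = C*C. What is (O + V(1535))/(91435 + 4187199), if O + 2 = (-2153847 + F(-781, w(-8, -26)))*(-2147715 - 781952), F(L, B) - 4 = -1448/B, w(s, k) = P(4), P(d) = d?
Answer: 3155552827980/2139317 ≈ 1.4750e+6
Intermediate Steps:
w(s, k) = 4
V(C) = 2 + C² (V(C) = 2 + C*C = 2 + C²)
F(L, B) = 4 - 1448/B
O = 6311103299733 (O = -2 + (-2153847 + (4 - 1448/4))*(-2147715 - 781952) = -2 + (-2153847 + (4 - 1448*¼))*(-2929667) = -2 + (-2153847 + (4 - 362))*(-2929667) = -2 + (-2153847 - 358)*(-2929667) = -2 - 2154205*(-2929667) = -2 + 6311103299735 = 6311103299733)
(O + V(1535))/(91435 + 4187199) = (6311103299733 + (2 + 1535²))/(91435 + 4187199) = (6311103299733 + (2 + 2356225))/4278634 = (6311103299733 + 2356227)*(1/4278634) = 6311105655960*(1/4278634) = 3155552827980/2139317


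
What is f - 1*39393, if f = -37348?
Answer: -76741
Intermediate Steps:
f - 1*39393 = -37348 - 1*39393 = -37348 - 39393 = -76741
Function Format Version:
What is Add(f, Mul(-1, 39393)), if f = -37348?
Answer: -76741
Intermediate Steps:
Add(f, Mul(-1, 39393)) = Add(-37348, Mul(-1, 39393)) = Add(-37348, -39393) = -76741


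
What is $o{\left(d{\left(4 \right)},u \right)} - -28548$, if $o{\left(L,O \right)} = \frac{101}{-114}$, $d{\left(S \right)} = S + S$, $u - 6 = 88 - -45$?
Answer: $\frac{3254371}{114} \approx 28547.0$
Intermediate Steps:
$u = 139$ ($u = 6 + \left(88 - -45\right) = 6 + \left(88 + 45\right) = 6 + 133 = 139$)
$d{\left(S \right)} = 2 S$
$o{\left(L,O \right)} = - \frac{101}{114}$ ($o{\left(L,O \right)} = 101 \left(- \frac{1}{114}\right) = - \frac{101}{114}$)
$o{\left(d{\left(4 \right)},u \right)} - -28548 = - \frac{101}{114} - -28548 = - \frac{101}{114} + 28548 = \frac{3254371}{114}$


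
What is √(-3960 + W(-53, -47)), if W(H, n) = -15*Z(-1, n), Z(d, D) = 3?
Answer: 3*I*√445 ≈ 63.285*I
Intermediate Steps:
W(H, n) = -45 (W(H, n) = -15*3 = -45)
√(-3960 + W(-53, -47)) = √(-3960 - 45) = √(-4005) = 3*I*√445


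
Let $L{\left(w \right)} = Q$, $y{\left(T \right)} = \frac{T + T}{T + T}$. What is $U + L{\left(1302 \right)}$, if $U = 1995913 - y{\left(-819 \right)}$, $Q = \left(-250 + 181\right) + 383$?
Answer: $1996226$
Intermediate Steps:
$Q = 314$ ($Q = -69 + 383 = 314$)
$y{\left(T \right)} = 1$ ($y{\left(T \right)} = \frac{2 T}{2 T} = 2 T \frac{1}{2 T} = 1$)
$L{\left(w \right)} = 314$
$U = 1995912$ ($U = 1995913 - 1 = 1995912$)
$U + L{\left(1302 \right)} = 1995912 + 314 = 1996226$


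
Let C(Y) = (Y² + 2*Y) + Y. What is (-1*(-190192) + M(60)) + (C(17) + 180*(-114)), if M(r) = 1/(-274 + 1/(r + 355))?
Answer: 19331894093/113709 ≈ 1.7001e+5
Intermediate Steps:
C(Y) = Y² + 3*Y
M(r) = 1/(-274 + 1/(355 + r))
(-1*(-190192) + M(60)) + (C(17) + 180*(-114)) = (-1*(-190192) + (-355 - 1*60)/(97269 + 274*60)) + (17*(3 + 17) + 180*(-114)) = (190192 + (-355 - 60)/(97269 + 16440)) + (17*20 - 20520) = (190192 - 415/113709) + (340 - 20520) = (190192 + (1/113709)*(-415)) - 20180 = (190192 - 415/113709) - 20180 = 21626541713/113709 - 20180 = 19331894093/113709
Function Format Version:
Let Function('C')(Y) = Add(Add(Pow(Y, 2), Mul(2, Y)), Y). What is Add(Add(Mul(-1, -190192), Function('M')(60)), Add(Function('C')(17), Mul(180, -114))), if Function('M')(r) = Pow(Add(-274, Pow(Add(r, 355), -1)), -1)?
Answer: Rational(19331894093, 113709) ≈ 1.7001e+5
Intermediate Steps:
Function('C')(Y) = Add(Pow(Y, 2), Mul(3, Y))
Function('M')(r) = Pow(Add(-274, Pow(Add(355, r), -1)), -1)
Add(Add(Mul(-1, -190192), Function('M')(60)), Add(Function('C')(17), Mul(180, -114))) = Add(Add(Mul(-1, -190192), Mul(Pow(Add(97269, Mul(274, 60)), -1), Add(-355, Mul(-1, 60)))), Add(Mul(17, Add(3, 17)), Mul(180, -114))) = Add(Add(190192, Mul(Pow(Add(97269, 16440), -1), Add(-355, -60))), Add(Mul(17, 20), -20520)) = Add(Add(190192, Mul(Pow(113709, -1), -415)), Add(340, -20520)) = Add(Add(190192, Mul(Rational(1, 113709), -415)), -20180) = Add(Add(190192, Rational(-415, 113709)), -20180) = Add(Rational(21626541713, 113709), -20180) = Rational(19331894093, 113709)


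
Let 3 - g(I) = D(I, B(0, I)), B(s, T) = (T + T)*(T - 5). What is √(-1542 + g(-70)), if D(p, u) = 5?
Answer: 2*I*√386 ≈ 39.294*I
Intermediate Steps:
B(s, T) = 2*T*(-5 + T) (B(s, T) = (2*T)*(-5 + T) = 2*T*(-5 + T))
g(I) = -2 (g(I) = 3 - 1*5 = 3 - 5 = -2)
√(-1542 + g(-70)) = √(-1542 - 2) = √(-1544) = 2*I*√386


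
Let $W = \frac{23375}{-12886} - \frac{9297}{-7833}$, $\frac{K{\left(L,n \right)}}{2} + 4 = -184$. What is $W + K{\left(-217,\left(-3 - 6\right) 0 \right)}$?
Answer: $- \frac{745396971}{1979138} \approx -376.63$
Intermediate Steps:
$K{\left(L,n \right)} = -376$ ($K{\left(L,n \right)} = -8 + 2 \left(-184\right) = -8 - 368 = -376$)
$W = - \frac{1241083}{1979138}$ ($W = 23375 \left(- \frac{1}{12886}\right) - - \frac{3099}{2611} = - \frac{1375}{758} + \frac{3099}{2611} = - \frac{1241083}{1979138} \approx -0.62708$)
$W + K{\left(-217,\left(-3 - 6\right) 0 \right)} = - \frac{1241083}{1979138} - 376 = - \frac{745396971}{1979138}$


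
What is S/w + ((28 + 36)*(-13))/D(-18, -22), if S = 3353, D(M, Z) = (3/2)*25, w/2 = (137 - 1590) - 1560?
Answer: -10278739/451950 ≈ -22.743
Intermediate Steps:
w = -6026 (w = 2*((137 - 1590) - 1560) = 2*(-1453 - 1560) = 2*(-3013) = -6026)
D(M, Z) = 75/2 (D(M, Z) = (3*(½))*25 = (3/2)*25 = 75/2)
S/w + ((28 + 36)*(-13))/D(-18, -22) = 3353/(-6026) + ((28 + 36)*(-13))/(75/2) = 3353*(-1/6026) + (64*(-13))*(2/75) = -3353/6026 - 832*2/75 = -3353/6026 - 1664/75 = -10278739/451950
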